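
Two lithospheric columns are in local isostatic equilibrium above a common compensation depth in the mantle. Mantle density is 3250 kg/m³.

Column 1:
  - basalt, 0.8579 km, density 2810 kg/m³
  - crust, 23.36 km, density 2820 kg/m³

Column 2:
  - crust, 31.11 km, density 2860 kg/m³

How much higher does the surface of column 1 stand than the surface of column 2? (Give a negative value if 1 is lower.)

For any compensation level in the mantle, the mantle terms cancel and isostasy reduces to e = (Σt_1 − Σt_2) − (Σ(ρt)_1 − Σ(ρt)_2) / ρ_m.
Σt_1 = 24.2179 km; Σt_2 = 31.11 km; Σ(ρt)_1 = 68285.899; Σ(ρt)_2 = 88974.6 (in km·kg/m³).
e = (24.2179 − 31.11) − (68285.899 − 88974.6) / 3250 = −0.526 km.

−0.526 km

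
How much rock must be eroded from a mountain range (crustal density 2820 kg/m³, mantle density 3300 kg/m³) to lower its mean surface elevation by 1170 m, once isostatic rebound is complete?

8040 m

Net drop Δ = e − u = e − e ρ_c/ρ_m = e (ρ_m − ρ_c)/ρ_m.
e = Δ ρ_m/(ρ_m − ρ_c) = 1170 m × 3300/480 = 8040 m.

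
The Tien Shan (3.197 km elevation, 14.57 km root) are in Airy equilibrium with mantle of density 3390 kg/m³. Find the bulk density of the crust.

ρ_c h = (ρ_m − ρ_c) r → ρ_c (h + r) = ρ_m r → ρ_c = ρ_m r / (h + r).
ρ_c = 3390 × 14.57 km / (3.197 km + 14.57 km) = 2780 kg/m³.

2780 kg/m³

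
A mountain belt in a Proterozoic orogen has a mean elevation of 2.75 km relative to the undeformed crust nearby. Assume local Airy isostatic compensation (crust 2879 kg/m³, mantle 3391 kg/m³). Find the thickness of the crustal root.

15.5 km

By Archimedes' principle applied to the lithosphere: the weight of the topography is balanced by the buoyancy of the root, ρ_c h = (ρ_m − ρ_c) r.
r = h · ρ_c / (ρ_m − ρ_c) = 2.75 km × 2879 / (3391 − 2879) = 15.5 km.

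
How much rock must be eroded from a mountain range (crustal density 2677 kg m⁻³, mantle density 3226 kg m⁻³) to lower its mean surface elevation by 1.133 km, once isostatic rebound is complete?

6.66 km

Net drop Δ = e − u = e − e ρ_c/ρ_m = e (ρ_m − ρ_c)/ρ_m.
e = Δ ρ_m/(ρ_m − ρ_c) = 1.133 km × 3226/549 = 6.66 km.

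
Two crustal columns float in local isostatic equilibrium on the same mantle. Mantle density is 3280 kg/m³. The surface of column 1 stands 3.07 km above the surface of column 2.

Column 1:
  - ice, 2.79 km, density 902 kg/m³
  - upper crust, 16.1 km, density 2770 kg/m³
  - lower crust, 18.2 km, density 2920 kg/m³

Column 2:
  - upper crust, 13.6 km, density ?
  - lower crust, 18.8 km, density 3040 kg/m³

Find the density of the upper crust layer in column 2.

Take the compensation level at the base of the deeper column (depth z_c below the surface of column 1) and equate Σ ρ_i t_i down to z_c; mantle fills any gap and the z_c terms cancel.
Column 1: 2.79×902 + 16.1×2770 + 18.2×2920 + (z_c − 37.09)×3280
Column 2: 3.07×0 + 13.6×ρ + 18.8×3040 + (z_c − 3.07 − 32.4)×3280
The z_c×3280 term appears on both sides and cancels. Collect the known terms of each column as K = Σ(ρt)_known − 3280 × (depth of known layers): K_1 = 100257.58 − 3280×37.09 = −21397.62; K_2 = 57152 − 3280×(3.07 + 32.4) = −59189.6.
Balance: K_1 = K_2 + 13.6×ρ, so ρ = (K_1 − K_2)/13.6 = 37792/13.6 = 2780 kg/m³.

2780 kg/m³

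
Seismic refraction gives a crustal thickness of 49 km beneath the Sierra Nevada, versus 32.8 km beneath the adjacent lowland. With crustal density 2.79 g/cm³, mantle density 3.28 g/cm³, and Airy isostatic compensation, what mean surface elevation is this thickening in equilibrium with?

Excess crust Δ = 49 km − 32.8 km = 16.2 km, split between elevation h and root r with h + r = Δ.
Airy balance ρ_c h = (ρ_m − ρ_c) r gives r = h ρ_c/(ρ_m − ρ_c), so h (1 + ρ_c/(ρ_m − ρ_c)) = Δ, i.e. h = Δ (ρ_m − ρ_c)/ρ_m.
h = 16.2 km × 0.49/3.28 = 2.42 km.

2.42 km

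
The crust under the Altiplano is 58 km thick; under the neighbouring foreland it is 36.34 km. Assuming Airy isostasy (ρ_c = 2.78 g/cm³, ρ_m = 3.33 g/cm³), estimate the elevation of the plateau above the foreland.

Excess crust Δ = 58 km − 36.34 km = 21.66 km, split between elevation h and root r with h + r = Δ.
Airy balance ρ_c h = (ρ_m − ρ_c) r gives r = h ρ_c/(ρ_m − ρ_c), so h (1 + ρ_c/(ρ_m − ρ_c)) = Δ, i.e. h = Δ (ρ_m − ρ_c)/ρ_m.
h = 21.66 km × 0.55/3.33 = 3.58 km.

3.58 km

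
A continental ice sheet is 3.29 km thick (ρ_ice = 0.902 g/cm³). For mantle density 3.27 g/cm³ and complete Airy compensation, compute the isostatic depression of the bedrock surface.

0.908 km

In Airy isostatic equilibrium: the ice load ρ_ice t is balanced by mantle displaced below, ρ_m s.
s = t ρ_ice / ρ_m = 3.29 km × 0.902/3.27 = 0.908 km.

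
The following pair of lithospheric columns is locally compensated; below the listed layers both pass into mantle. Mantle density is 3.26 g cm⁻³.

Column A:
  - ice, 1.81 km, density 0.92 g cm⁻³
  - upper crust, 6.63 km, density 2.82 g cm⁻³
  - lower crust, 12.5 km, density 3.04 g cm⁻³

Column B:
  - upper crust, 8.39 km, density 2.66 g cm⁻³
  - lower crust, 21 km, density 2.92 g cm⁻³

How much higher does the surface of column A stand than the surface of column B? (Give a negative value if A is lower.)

For any compensation level in the mantle, the mantle terms cancel and isostasy reduces to e = (Σt_A − Σt_B) − (Σ(ρt)_A − Σ(ρt)_B) / ρ_m.
Σt_A = 20.94 km; Σt_B = 29.39 km; Σ(ρt)_A = 58.3618; Σ(ρt)_B = 83.6374 (in km·g cm⁻³).
e = (20.94 − 29.39) − (58.3618 − 83.6374) / 3.26 = −0.697 km.

−0.697 km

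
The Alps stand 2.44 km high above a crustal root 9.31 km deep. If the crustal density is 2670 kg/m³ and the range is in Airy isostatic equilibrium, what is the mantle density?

Airy balance: ρ_c h = (ρ_m − ρ_c) r → ρ_m = ρ_c (1 + h/r).
ρ_m = 2670 × (1 + 2.44 km/9.31 km) = 3370 kg/m³.

3370 kg/m³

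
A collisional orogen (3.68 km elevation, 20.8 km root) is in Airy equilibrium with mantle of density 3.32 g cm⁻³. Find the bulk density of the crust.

ρ_c h = (ρ_m − ρ_c) r → ρ_c (h + r) = ρ_m r → ρ_c = ρ_m r / (h + r).
ρ_c = 3.32 × 20.8 km / (3.68 km + 20.8 km) = 2.82 g cm⁻³.

2.82 g cm⁻³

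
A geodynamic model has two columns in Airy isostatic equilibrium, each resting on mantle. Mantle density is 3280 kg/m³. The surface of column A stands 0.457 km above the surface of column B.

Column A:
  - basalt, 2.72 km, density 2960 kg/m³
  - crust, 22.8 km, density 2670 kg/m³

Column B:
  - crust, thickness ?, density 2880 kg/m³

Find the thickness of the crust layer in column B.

33.2 km

Take the compensation level at the base of the deeper column (depth z_c below the surface of column A) and equate Σ ρ_i t_i down to z_c; mantle fills any gap and the z_c terms cancel.
Column A: 2.72×2960 + 22.8×2670 + (z_c − 25.52)×3280
Column B: 0.457×0 + x×2880 + (z_c − 0.457 − 0 − x)×3280
The z_c×3280 term appears on both sides and cancels. Collect the known terms of each column as K = Σ(ρt)_known − 3280 × (depth of known layers): K_A = 68927.2 − 3280×25.52 = −14778.4; K_B = 0 − 3280×(0.457 + 0) = −1498.96.
Balance: K_A = K_B − x×(3280 − 2880), so x = (K_B − K_A)/(3280 − 2880) = 13279.4/400 = 33.2 km.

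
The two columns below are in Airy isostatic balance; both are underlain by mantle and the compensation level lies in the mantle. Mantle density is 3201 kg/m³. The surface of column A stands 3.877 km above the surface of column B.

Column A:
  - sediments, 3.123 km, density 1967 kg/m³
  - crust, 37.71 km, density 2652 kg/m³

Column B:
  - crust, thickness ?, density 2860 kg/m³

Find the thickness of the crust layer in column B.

35.6 km

Take the compensation level at the base of the deeper column (depth z_c below the surface of column A) and equate Σ ρ_i t_i down to z_c; mantle fills any gap and the z_c terms cancel.
Column A: 3.123×1967 + 37.71×2652 + (z_c − 40.833)×3201
Column B: 3.877×0 + x×2860 + (z_c − 3.877 − 0 − x)×3201
The z_c×3201 term appears on both sides and cancels. Collect the known terms of each column as K = Σ(ρt)_known − 3201 × (depth of known layers): K_A = 106149.861 − 3201×40.833 = −24556.572; K_B = 0 − 3201×(3.877 + 0) = −12410.277.
Balance: K_A = K_B − x×(3201 − 2860), so x = (K_B − K_A)/(3201 − 2860) = 12146.3/341 = 35.6 km.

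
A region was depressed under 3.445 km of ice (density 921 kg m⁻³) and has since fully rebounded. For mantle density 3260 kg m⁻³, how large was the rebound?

Removing the load lets mantle flow back in; uplift u satisfies ρ_ice t = ρ_m u.
u = t ρ_ice/ρ_m = 3.445 km × 921/3260 = 0.973 km.

0.973 km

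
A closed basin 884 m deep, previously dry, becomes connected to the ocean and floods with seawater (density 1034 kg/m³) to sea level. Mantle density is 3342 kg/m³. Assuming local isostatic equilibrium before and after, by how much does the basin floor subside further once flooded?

After flooding the water column is d + s deep. Its weight must equal the weight of mantle displaced by the extra subsidence s: (d + s) ρ_w = s ρ_m.
s = d ρ_w / (ρ_m − ρ_w) = 884 m × 1034/(3342 − 1034) = 396 m.

396 m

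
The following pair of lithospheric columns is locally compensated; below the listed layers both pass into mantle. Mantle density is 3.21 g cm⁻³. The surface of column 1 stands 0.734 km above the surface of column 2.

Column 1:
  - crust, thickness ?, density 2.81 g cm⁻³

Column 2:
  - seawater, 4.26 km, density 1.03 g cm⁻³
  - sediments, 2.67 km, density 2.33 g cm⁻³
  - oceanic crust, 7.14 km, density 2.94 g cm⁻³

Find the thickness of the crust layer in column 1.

Take the compensation level at the base of the deeper column (depth z_c below the surface of column 1) and equate Σ ρ_i t_i down to z_c; mantle fills any gap and the z_c terms cancel.
Column 1: x×2.81 + (z_c − 0 − x)×3.21
Column 2: 0.734×0 + 4.26×1.03 + 2.67×2.33 + 7.14×2.94 + (z_c − 0.734 − 14.07)×3.21
The z_c×3.21 term appears on both sides and cancels. Collect the known terms of each column as K = Σ(ρt)_known − 3.21 × (depth of known layers): K_1 = 0 − 3.21×0 = 0; K_2 = 31.6005 − 3.21×(0.734 + 14.07) = −15.92034.
Balance: K_1 − x×(3.21 − 2.81) = K_2, so x = (K_1 − K_2)/(3.21 − 2.81) = 15.9203/0.4 = 39.8 km.

39.8 km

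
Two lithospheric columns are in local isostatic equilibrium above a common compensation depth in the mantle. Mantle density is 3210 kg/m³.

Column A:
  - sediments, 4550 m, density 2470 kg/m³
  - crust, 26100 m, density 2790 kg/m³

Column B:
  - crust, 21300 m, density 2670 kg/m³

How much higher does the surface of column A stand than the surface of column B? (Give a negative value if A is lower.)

For any compensation level in the mantle, the mantle terms cancel and isostasy reduces to e = (Σt_A − Σt_B) − (Σ(ρt)_A − Σ(ρt)_B) / ρ_m.
Σt_A = 30650 m; Σt_B = 21300 m; Σ(ρt)_A = 84057500; Σ(ρt)_B = 56871000 (in m·kg/m³).
e = (30650 − 21300) − (84057500 − 56871000) / 3210 = 881 m.

881 m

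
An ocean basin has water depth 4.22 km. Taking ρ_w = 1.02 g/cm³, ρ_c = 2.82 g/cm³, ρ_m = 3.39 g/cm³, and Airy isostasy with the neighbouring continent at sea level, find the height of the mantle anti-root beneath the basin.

13.3 km

Equating mass per unit area of the two columns: replacing crust with seawater at the top is compensated by replacing crust with mantle at the base: d (ρ_c − ρ_w) = a (ρ_m − ρ_c).
a = d (ρ_c − ρ_w)/(ρ_m − ρ_c) = 4.22 km × 1.8/0.57 = 13.3 km.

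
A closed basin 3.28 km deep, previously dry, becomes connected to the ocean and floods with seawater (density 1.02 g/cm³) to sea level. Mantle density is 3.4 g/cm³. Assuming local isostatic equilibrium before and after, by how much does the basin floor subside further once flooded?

1.41 km

After flooding the water column is d + s deep. Its weight must equal the weight of mantle displaced by the extra subsidence s: (d + s) ρ_w = s ρ_m.
s = d ρ_w / (ρ_m − ρ_w) = 3.28 km × 1.02/(3.4 − 1.02) = 1.41 km.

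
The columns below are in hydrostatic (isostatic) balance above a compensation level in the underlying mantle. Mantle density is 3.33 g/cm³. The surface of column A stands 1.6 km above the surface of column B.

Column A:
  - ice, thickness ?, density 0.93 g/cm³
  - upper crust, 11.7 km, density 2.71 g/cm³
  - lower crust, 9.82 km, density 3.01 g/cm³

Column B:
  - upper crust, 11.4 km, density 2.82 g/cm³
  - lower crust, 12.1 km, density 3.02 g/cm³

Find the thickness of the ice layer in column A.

Take the compensation level at the base of the deeper column (depth z_c below the surface of column A) and equate Σ ρ_i t_i down to z_c; mantle fills any gap and the z_c terms cancel.
Column A: x×0.93 + 11.7×2.71 + 9.82×3.01 + (z_c − 21.52 − x)×3.33
Column B: 1.6×0 + 11.4×2.82 + 12.1×3.02 + (z_c − 1.6 − 23.5)×3.33
The z_c×3.33 term appears on both sides and cancels. Collect the known terms of each column as K = Σ(ρt)_known − 3.33 × (depth of known layers): K_A = 61.2652 − 3.33×21.52 = −10.3964; K_B = 68.69 − 3.33×(1.6 + 23.5) = −14.893.
Balance: K_A − x×(3.33 − 0.93) = K_B, so x = (K_A − K_B)/(3.33 − 0.93) = 4.4966/2.4 = 1.87 km.

1.87 km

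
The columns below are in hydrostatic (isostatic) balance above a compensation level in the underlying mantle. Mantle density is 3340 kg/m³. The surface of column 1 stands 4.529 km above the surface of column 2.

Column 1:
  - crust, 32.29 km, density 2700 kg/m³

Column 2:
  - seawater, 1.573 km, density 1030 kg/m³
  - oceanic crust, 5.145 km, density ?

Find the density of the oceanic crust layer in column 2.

Take the compensation level at the base of the deeper column (depth z_c below the surface of column 1) and equate Σ ρ_i t_i down to z_c; mantle fills any gap and the z_c terms cancel.
Column 1: 32.29×2700 + (z_c − 32.29)×3340
Column 2: 4.529×0 + 1.573×1030 + 5.145×ρ + (z_c − 4.529 − 6.718)×3340
The z_c×3340 term appears on both sides and cancels. Collect the known terms of each column as K = Σ(ρt)_known − 3340 × (depth of known layers): K_1 = 87183 − 3340×32.29 = −20665.6; K_2 = 1620.19 − 3340×(4.529 + 6.718) = −35944.79.
Balance: K_1 = K_2 + 5.145×ρ, so ρ = (K_1 − K_2)/5.145 = 15279.2/5.145 = 2970 kg/m³.

2970 kg/m³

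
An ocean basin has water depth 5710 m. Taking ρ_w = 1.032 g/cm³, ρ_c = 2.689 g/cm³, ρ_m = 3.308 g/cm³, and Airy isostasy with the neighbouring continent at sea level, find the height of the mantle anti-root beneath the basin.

15300 m

Balancing pressure at the compensation depth: replacing crust with seawater at the top is compensated by replacing crust with mantle at the base: d (ρ_c − ρ_w) = a (ρ_m − ρ_c).
a = d (ρ_c − ρ_w)/(ρ_m − ρ_c) = 5710 m × 1.657/0.619 = 15300 m.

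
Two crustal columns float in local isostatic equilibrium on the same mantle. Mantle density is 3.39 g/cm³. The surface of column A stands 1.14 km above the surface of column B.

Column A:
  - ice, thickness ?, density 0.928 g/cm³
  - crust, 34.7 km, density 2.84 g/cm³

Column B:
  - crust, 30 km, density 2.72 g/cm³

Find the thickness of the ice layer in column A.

Take the compensation level at the base of the deeper column (depth z_c below the surface of column A) and equate Σ ρ_i t_i down to z_c; mantle fills any gap and the z_c terms cancel.
Column A: x×0.928 + 34.7×2.84 + (z_c − 34.7 − x)×3.39
Column B: 1.14×0 + 30×2.72 + (z_c − 1.14 − 30)×3.39
The z_c×3.39 term appears on both sides and cancels. Collect the known terms of each column as K = Σ(ρt)_known − 3.39 × (depth of known layers): K_A = 98.548 − 3.39×34.7 = −19.085; K_B = 81.6 − 3.39×(1.14 + 30) = −23.9646.
Balance: K_A − x×(3.39 − 0.928) = K_B, so x = (K_A − K_B)/(3.39 − 0.928) = 4.8796/2.462 = 1.98 km.

1.98 km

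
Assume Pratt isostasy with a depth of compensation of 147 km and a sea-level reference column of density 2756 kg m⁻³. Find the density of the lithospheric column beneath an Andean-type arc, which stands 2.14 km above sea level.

2720 kg m⁻³

Pratt balance: ρ_ref D = ρ (D + h).
ρ = ρ_ref D/(D + h) = 2756 × 147 km/(147 km + 2.14 km) = 2720 kg m⁻³.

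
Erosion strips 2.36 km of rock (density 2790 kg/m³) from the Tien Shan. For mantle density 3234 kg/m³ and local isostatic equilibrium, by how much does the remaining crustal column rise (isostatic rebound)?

Unloading: uplift u = e ρ_c/ρ_m = 2.36 km × 2790/3234 = 2.04 km.

2.04 km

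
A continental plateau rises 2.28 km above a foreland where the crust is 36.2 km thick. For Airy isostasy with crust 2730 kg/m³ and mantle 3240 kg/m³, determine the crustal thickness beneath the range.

50.7 km

Root depth r = h ρ_c / (ρ_m − ρ_c) = 2.28 km × 2730 / 510 = 12.2 km.
Total thickness = T + h + r = 36.2 km + 2.28 km + 12.2 km = 50.7 km.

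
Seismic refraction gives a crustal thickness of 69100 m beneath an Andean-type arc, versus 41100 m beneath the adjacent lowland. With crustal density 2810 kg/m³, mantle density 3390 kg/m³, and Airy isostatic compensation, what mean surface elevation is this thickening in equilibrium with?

4790 m

Excess crust Δ = 69100 m − 41100 m = 28000 m, split between elevation h and root r with h + r = Δ.
Airy balance ρ_c h = (ρ_m − ρ_c) r gives r = h ρ_c/(ρ_m − ρ_c), so h (1 + ρ_c/(ρ_m − ρ_c)) = Δ, i.e. h = Δ (ρ_m − ρ_c)/ρ_m.
h = 28000 m × 580/3390 = 4790 m.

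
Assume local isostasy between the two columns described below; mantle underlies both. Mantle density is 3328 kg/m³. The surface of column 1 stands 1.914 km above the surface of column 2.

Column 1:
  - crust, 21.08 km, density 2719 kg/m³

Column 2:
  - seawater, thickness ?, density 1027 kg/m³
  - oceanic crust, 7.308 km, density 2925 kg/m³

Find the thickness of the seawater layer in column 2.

Take the compensation level at the base of the deeper column (depth z_c below the surface of column 1) and equate Σ ρ_i t_i down to z_c; mantle fills any gap and the z_c terms cancel.
Column 1: 21.08×2719 + (z_c − 21.08)×3328
Column 2: 1.914×0 + x×1027 + 7.308×2925 + (z_c − 1.914 − 7.308 − x)×3328
The z_c×3328 term appears on both sides and cancels. Collect the known terms of each column as K = Σ(ρt)_known − 3328 × (depth of known layers): K_1 = 57316.52 − 3328×21.08 = −12837.72; K_2 = 21375.9 − 3328×(1.914 + 7.308) = −9314.916.
Balance: K_1 = K_2 − x×(3328 − 1027), so x = (K_2 − K_1)/(3328 − 1027) = 3522.8/2301 = 1.53 km.

1.53 km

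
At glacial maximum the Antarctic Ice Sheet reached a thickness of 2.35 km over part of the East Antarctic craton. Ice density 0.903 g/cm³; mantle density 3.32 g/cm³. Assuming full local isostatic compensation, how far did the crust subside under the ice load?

0.639 km

Equating mass per unit area of the two columns: the ice load ρ_ice t is balanced by mantle displaced below, ρ_m s.
s = t ρ_ice / ρ_m = 2.35 km × 0.903/3.32 = 0.639 km.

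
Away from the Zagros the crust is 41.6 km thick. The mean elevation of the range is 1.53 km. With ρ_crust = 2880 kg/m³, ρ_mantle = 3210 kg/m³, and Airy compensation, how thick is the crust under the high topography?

56.5 km

Root depth r = h ρ_c / (ρ_m − ρ_c) = 1.53 km × 2880 / 330 = 13.35 km.
Total thickness = T + h + r = 41.6 km + 1.53 km + 13.35 km = 56.5 km.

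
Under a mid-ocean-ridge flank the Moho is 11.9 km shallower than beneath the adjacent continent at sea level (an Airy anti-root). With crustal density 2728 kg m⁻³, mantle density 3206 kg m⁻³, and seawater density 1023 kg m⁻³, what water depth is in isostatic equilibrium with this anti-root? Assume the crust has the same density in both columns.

3.34 km

Replacing a thickness d of crust by seawater at the top must be balanced by replacing crust with mantle at the base: d (ρ_c − ρ_w) = a (ρ_m − ρ_c).
d = a (ρ_m − ρ_c)/(ρ_c − ρ_w) = 11.9 km × 478/1705 = 3.34 km.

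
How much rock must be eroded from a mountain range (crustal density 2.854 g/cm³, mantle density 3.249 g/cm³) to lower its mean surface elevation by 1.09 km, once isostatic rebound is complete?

Net drop Δ = e − u = e − e ρ_c/ρ_m = e (ρ_m − ρ_c)/ρ_m.
e = Δ ρ_m/(ρ_m − ρ_c) = 1.09 km × 3.249/0.395 = 8.97 km.

8.97 km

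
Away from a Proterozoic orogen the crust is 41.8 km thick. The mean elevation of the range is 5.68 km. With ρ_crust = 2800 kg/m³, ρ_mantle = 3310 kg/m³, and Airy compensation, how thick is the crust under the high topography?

78.7 km

Root depth r = h ρ_c / (ρ_m − ρ_c) = 5.68 km × 2800 / 510 = 31.18 km.
Total thickness = T + h + r = 41.8 km + 5.68 km + 31.18 km = 78.7 km.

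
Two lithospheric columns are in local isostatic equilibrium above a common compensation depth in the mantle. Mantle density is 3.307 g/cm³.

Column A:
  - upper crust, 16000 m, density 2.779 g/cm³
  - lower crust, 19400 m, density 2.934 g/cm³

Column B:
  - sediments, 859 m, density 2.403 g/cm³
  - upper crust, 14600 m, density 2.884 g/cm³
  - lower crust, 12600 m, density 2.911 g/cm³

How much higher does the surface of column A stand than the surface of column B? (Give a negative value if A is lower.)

For any compensation level in the mantle, the mantle terms cancel and isostasy reduces to e = (Σt_A − Σt_B) − (Σ(ρt)_A − Σ(ρt)_B) / ρ_m.
Σt_A = 35400 m; Σt_B = 28059 m; Σ(ρt)_A = 101383.6; Σ(ρt)_B = 80849.177 (in m·g/cm³).
e = (35400 − 28059) − (101383.6 − 80849.177) / 3.307 = 1130 m.

1130 m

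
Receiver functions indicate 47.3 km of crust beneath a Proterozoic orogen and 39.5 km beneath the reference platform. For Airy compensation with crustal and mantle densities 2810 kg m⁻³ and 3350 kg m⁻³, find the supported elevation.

Excess crust Δ = 47.3 km − 39.5 km = 7.8 km, split between elevation h and root r with h + r = Δ.
Airy balance ρ_c h = (ρ_m − ρ_c) r gives r = h ρ_c/(ρ_m − ρ_c), so h (1 + ρ_c/(ρ_m − ρ_c)) = Δ, i.e. h = Δ (ρ_m − ρ_c)/ρ_m.
h = 7.8 km × 540/3350 = 1.26 km.

1.26 km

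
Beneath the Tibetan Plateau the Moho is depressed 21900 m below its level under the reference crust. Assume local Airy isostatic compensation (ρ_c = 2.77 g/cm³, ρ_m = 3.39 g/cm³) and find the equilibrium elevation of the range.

4900 m

Equating mass per unit area of the two columns: ρ_c h = (ρ_m − ρ_c) r.
h = r (ρ_m − ρ_c) / ρ_c = 21900 m × (3.39 − 2.77) / 2.77 = 4900 m.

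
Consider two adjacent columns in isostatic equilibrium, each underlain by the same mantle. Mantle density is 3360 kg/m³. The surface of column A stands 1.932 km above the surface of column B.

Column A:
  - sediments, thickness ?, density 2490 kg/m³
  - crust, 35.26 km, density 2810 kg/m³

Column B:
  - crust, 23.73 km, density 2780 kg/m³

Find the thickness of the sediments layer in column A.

Take the compensation level at the base of the deeper column (depth z_c below the surface of column A) and equate Σ ρ_i t_i down to z_c; mantle fills any gap and the z_c terms cancel.
Column A: x×2490 + 35.26×2810 + (z_c − 35.26 − x)×3360
Column B: 1.932×0 + 23.73×2780 + (z_c − 1.932 − 23.73)×3360
The z_c×3360 term appears on both sides and cancels. Collect the known terms of each column as K = Σ(ρt)_known − 3360 × (depth of known layers): K_A = 99080.6 − 3360×35.26 = −19393; K_B = 65969.4 − 3360×(1.932 + 23.73) = −20254.92.
Balance: K_A − x×(3360 − 2490) = K_B, so x = (K_A − K_B)/(3360 − 2490) = 861.92/870 = 0.991 km.

0.991 km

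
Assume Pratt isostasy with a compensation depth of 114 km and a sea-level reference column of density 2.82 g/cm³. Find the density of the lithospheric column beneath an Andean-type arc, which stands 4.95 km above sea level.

Pratt balance: ρ_ref D = ρ (D + h).
ρ = ρ_ref D/(D + h) = 2.82 × 114 km/(114 km + 4.95 km) = 2.7 g/cm³.

2.7 g/cm³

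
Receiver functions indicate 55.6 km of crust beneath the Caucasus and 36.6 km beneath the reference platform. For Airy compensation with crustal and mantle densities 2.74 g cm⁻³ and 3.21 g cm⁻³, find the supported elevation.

Excess crust Δ = 55.6 km − 36.6 km = 19 km, split between elevation h and root r with h + r = Δ.
Airy balance ρ_c h = (ρ_m − ρ_c) r gives r = h ρ_c/(ρ_m − ρ_c), so h (1 + ρ_c/(ρ_m − ρ_c)) = Δ, i.e. h = Δ (ρ_m − ρ_c)/ρ_m.
h = 19 km × 0.47/3.21 = 2.78 km.

2.78 km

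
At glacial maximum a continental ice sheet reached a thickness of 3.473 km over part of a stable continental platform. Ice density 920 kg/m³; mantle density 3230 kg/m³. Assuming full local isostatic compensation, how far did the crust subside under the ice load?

0.989 km

By Archimedes' principle applied to the lithosphere: the ice load ρ_ice t is balanced by mantle displaced below, ρ_m s.
s = t ρ_ice / ρ_m = 3.473 km × 920/3230 = 0.989 km.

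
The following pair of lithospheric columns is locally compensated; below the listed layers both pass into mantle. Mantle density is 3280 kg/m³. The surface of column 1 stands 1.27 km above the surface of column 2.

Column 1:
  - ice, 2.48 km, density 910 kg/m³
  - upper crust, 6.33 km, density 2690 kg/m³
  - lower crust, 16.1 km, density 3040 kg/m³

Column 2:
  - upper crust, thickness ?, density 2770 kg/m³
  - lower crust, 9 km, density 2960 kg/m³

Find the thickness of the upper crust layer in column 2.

Take the compensation level at the base of the deeper column (depth z_c below the surface of column 1) and equate Σ ρ_i t_i down to z_c; mantle fills any gap and the z_c terms cancel.
Column 1: 2.48×910 + 6.33×2690 + 16.1×3040 + (z_c − 24.91)×3280
Column 2: 1.27×0 + x×2770 + 9×2960 + (z_c − 1.27 − 9 − x)×3280
The z_c×3280 term appears on both sides and cancels. Collect the known terms of each column as K = Σ(ρt)_known − 3280 × (depth of known layers): K_1 = 68228.5 − 3280×24.91 = −13476.3; K_2 = 26640 − 3280×(1.27 + 9) = −7045.6.
Balance: K_1 = K_2 − x×(3280 − 2770), so x = (K_2 − K_1)/(3280 − 2770) = 6430.7/510 = 12.6 km.

12.6 km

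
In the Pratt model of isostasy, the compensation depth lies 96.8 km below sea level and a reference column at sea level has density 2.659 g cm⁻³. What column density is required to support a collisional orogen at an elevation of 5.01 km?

2.53 g cm⁻³

Pratt balance: ρ_ref D = ρ (D + h).
ρ = ρ_ref D/(D + h) = 2.659 × 96.8 km/(96.8 km + 5.01 km) = 2.53 g cm⁻³.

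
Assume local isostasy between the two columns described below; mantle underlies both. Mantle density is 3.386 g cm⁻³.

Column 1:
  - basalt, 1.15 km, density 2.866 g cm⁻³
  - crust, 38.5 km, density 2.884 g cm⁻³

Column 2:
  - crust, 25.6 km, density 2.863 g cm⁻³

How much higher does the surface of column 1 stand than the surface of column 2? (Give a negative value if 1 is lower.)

1.93 km

For any compensation level in the mantle, the mantle terms cancel and isostasy reduces to e = (Σt_1 − Σt_2) − (Σ(ρt)_1 − Σ(ρt)_2) / ρ_m.
Σt_1 = 39.65 km; Σt_2 = 25.6 km; Σ(ρt)_1 = 114.3299; Σ(ρt)_2 = 73.2928 (in km·g cm⁻³).
e = (39.65 − 25.6) − (114.3299 − 73.2928) / 3.386 = 1.93 km.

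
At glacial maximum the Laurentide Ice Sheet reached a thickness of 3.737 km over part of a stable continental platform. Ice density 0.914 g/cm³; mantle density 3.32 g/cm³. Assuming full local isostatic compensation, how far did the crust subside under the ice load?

1.03 km

In Airy isostatic equilibrium: the ice load ρ_ice t is balanced by mantle displaced below, ρ_m s.
s = t ρ_ice / ρ_m = 3.737 km × 0.914/3.32 = 1.03 km.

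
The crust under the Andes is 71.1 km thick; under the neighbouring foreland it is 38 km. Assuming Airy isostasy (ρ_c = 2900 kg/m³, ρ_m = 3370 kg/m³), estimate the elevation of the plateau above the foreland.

Excess crust Δ = 71.1 km − 38 km = 33.1 km, split between elevation h and root r with h + r = Δ.
Airy balance ρ_c h = (ρ_m − ρ_c) r gives r = h ρ_c/(ρ_m − ρ_c), so h (1 + ρ_c/(ρ_m − ρ_c)) = Δ, i.e. h = Δ (ρ_m − ρ_c)/ρ_m.
h = 33.1 km × 470/3370 = 4.62 km.

4.62 km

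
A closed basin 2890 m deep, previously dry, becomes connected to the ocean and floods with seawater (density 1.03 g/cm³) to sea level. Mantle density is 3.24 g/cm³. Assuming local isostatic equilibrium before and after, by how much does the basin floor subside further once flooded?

After flooding the water column is d + s deep. Its weight must equal the weight of mantle displaced by the extra subsidence s: (d + s) ρ_w = s ρ_m.
s = d ρ_w / (ρ_m − ρ_w) = 2890 m × 1.03/(3.24 − 1.03) = 1350 m.

1350 m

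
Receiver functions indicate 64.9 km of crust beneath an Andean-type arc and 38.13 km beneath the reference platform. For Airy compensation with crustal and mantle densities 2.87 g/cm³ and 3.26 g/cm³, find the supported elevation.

Excess crust Δ = 64.9 km − 38.13 km = 26.77 km, split between elevation h and root r with h + r = Δ.
Airy balance ρ_c h = (ρ_m − ρ_c) r gives r = h ρ_c/(ρ_m − ρ_c), so h (1 + ρ_c/(ρ_m − ρ_c)) = Δ, i.e. h = Δ (ρ_m − ρ_c)/ρ_m.
h = 26.77 km × 0.39/3.26 = 3.2 km.

3.2 km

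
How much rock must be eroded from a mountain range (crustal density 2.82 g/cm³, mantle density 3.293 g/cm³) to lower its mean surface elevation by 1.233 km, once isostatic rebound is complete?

8.58 km

Net drop Δ = e − u = e − e ρ_c/ρ_m = e (ρ_m − ρ_c)/ρ_m.
e = Δ ρ_m/(ρ_m − ρ_c) = 1.233 km × 3.293/0.473 = 8.58 km.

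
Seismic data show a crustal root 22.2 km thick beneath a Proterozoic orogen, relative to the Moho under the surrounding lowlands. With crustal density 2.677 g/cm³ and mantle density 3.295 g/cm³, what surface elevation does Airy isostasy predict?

Isostatic balance requires: ρ_c h = (ρ_m − ρ_c) r.
h = r (ρ_m − ρ_c) / ρ_c = 22.2 km × (3.295 − 2.677) / 2.677 = 5.12 km.

5.12 km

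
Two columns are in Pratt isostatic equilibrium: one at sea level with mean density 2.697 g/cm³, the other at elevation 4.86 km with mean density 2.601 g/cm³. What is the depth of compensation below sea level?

132 km

ρ_ref D = ρ (D + h) → D (ρ_ref − ρ) = ρ h.
D = ρ h/(ρ_ref − ρ) = 2.601 × 4.86 km/(2.697 − 2.601) = 132 km.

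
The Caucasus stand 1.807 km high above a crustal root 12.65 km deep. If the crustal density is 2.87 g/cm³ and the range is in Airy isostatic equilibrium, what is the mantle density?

Airy balance: ρ_c h = (ρ_m − ρ_c) r → ρ_m = ρ_c (1 + h/r).
ρ_m = 2.87 × (1 + 1.807 km/12.65 km) = 3.28 g/cm³.

3.28 g/cm³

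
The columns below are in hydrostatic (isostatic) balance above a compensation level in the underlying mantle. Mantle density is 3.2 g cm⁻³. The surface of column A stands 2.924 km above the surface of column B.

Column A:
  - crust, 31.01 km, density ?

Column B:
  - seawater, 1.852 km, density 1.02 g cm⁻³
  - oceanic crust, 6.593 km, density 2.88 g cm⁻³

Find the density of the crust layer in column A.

2.7 g cm⁻³

Take the compensation level at the base of the deeper column (depth z_c below the surface of column A) and equate Σ ρ_i t_i down to z_c; mantle fills any gap and the z_c terms cancel.
Column A: 31.01×ρ + (z_c − 31.01)×3.2
Column B: 2.924×0 + 1.852×1.02 + 6.593×2.88 + (z_c − 2.924 − 8.445)×3.2
The z_c×3.2 term appears on both sides and cancels. Collect the known terms of each column as K = Σ(ρt)_known − 3.2 × (depth of known layers): K_A = 0 − 3.2×31.01 = −99.232; K_B = 20.87688 − 3.2×(2.924 + 8.445) = −15.50392.
Balance: K_A + 31.01×ρ = K_B, so ρ = (K_B − K_A)/31.01 = 83.7281/31.01 = 2.7 g cm⁻³.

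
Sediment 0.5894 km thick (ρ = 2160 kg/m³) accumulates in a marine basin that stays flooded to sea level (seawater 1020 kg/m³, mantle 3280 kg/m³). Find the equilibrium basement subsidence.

0.297 km

Submarine loading: the sediment displaces seawater, and the subsidence is in turn flooded, so s (ρ_m − ρ_w) = t (ρ_sed − ρ_w).
s = 0.5894 km × (2160 − 1020) / (3280 − 1020) = 0.297 km.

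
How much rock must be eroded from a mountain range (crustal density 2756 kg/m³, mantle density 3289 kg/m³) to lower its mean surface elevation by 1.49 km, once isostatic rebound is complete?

9.19 km

Net drop Δ = e − u = e − e ρ_c/ρ_m = e (ρ_m − ρ_c)/ρ_m.
e = Δ ρ_m/(ρ_m − ρ_c) = 1.49 km × 3289/533 = 9.19 km.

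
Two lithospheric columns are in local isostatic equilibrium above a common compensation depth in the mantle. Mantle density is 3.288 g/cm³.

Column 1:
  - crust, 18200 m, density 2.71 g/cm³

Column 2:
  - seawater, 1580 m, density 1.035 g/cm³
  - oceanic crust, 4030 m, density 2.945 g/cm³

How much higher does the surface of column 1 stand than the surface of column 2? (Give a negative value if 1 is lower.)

1700 m

For any compensation level in the mantle, the mantle terms cancel and isostasy reduces to e = (Σt_1 − Σt_2) − (Σ(ρt)_1 − Σ(ρt)_2) / ρ_m.
Σt_1 = 18200 m; Σt_2 = 5610 m; Σ(ρt)_1 = 49322; Σ(ρt)_2 = 13503.65 (in m·g/cm³).
e = (18200 − 5610) − (49322 − 13503.65) / 3.288 = 1700 m.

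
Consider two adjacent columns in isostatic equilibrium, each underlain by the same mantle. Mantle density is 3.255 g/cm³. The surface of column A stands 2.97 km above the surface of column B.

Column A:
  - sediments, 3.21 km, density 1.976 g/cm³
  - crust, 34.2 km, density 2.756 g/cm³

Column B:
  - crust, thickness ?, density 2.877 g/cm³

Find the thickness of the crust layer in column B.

Take the compensation level at the base of the deeper column (depth z_c below the surface of column A) and equate Σ ρ_i t_i down to z_c; mantle fills any gap and the z_c terms cancel.
Column A: 3.21×1.976 + 34.2×2.756 + (z_c − 37.41)×3.255
Column B: 2.97×0 + x×2.877 + (z_c − 2.97 − 0 − x)×3.255
The z_c×3.255 term appears on both sides and cancels. Collect the known terms of each column as K = Σ(ρt)_known − 3.255 × (depth of known layers): K_A = 100.59816 − 3.255×37.41 = −21.17139; K_B = 0 − 3.255×(2.97 + 0) = −9.66735.
Balance: K_A = K_B − x×(3.255 − 2.877), so x = (K_B − K_A)/(3.255 − 2.877) = 11.504/0.378 = 30.4 km.

30.4 km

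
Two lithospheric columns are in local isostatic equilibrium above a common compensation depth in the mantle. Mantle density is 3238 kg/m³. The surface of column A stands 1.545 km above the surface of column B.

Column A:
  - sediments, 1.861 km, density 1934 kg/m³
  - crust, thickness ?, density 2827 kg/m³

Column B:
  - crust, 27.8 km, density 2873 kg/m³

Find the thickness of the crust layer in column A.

Take the compensation level at the base of the deeper column (depth z_c below the surface of column A) and equate Σ ρ_i t_i down to z_c; mantle fills any gap and the z_c terms cancel.
Column A: 1.861×1934 + x×2827 + (z_c − 1.861 − x)×3238
Column B: 1.545×0 + 27.8×2873 + (z_c − 1.545 − 27.8)×3238
The z_c×3238 term appears on both sides and cancels. Collect the known terms of each column as K = Σ(ρt)_known − 3238 × (depth of known layers): K_A = 3599.174 − 3238×1.861 = −2426.744; K_B = 79869.4 − 3238×(1.545 + 27.8) = −15149.71.
Balance: K_A − x×(3238 − 2827) = K_B, so x = (K_A − K_B)/(3238 − 2827) = 12723/411 = 31 km.

31 km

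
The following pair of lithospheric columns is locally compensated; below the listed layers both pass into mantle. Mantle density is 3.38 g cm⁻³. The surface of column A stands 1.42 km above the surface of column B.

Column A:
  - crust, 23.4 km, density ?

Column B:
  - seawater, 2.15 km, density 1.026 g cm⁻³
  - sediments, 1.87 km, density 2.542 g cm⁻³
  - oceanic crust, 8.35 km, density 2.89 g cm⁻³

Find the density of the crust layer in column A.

2.72 g cm⁻³

Take the compensation level at the base of the deeper column (depth z_c below the surface of column A) and equate Σ ρ_i t_i down to z_c; mantle fills any gap and the z_c terms cancel.
Column A: 23.4×ρ + (z_c − 23.4)×3.38
Column B: 1.42×0 + 2.15×1.026 + 1.87×2.542 + 8.35×2.89 + (z_c − 1.42 − 12.37)×3.38
The z_c×3.38 term appears on both sides and cancels. Collect the known terms of each column as K = Σ(ρt)_known − 3.38 × (depth of known layers): K_A = 0 − 3.38×23.4 = −79.092; K_B = 31.09094 − 3.38×(1.42 + 12.37) = −15.51926.
Balance: K_A + 23.4×ρ = K_B, so ρ = (K_B − K_A)/23.4 = 63.5727/23.4 = 2.72 g cm⁻³.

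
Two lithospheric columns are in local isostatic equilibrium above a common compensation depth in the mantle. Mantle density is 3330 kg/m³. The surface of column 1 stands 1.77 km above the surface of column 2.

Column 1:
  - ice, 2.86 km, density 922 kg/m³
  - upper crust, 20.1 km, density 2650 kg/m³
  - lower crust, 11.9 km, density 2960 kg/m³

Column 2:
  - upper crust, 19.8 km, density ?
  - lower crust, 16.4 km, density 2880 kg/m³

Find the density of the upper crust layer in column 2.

2740 kg/m³

Take the compensation level at the base of the deeper column (depth z_c below the surface of column 1) and equate Σ ρ_i t_i down to z_c; mantle fills any gap and the z_c terms cancel.
Column 1: 2.86×922 + 20.1×2650 + 11.9×2960 + (z_c − 34.86)×3330
Column 2: 1.77×0 + 19.8×ρ + 16.4×2880 + (z_c − 1.77 − 36.2)×3330
The z_c×3330 term appears on both sides and cancels. Collect the known terms of each column as K = Σ(ρt)_known − 3330 × (depth of known layers): K_1 = 91125.92 − 3330×34.86 = −24957.88; K_2 = 47232 − 3330×(1.77 + 36.2) = −79208.1.
Balance: K_1 = K_2 + 19.8×ρ, so ρ = (K_1 − K_2)/19.8 = 54250.2/19.8 = 2740 kg/m³.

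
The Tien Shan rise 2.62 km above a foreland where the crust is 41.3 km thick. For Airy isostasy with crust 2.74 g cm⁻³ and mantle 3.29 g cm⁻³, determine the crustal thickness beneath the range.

57 km

Root depth r = h ρ_c / (ρ_m − ρ_c) = 2.62 km × 2.74 / 0.55 = 13.05 km.
Total thickness = T + h + r = 41.3 km + 2.62 km + 13.05 km = 57 km.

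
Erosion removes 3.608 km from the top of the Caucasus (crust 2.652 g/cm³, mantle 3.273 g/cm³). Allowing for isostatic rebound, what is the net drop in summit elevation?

Rebound u = e ρ_c/ρ_m = 3.608 km × 2.652/3.273 = 2.923 km.
Net surface drop = e − u = 3.608 km − 2.923 km = e (ρ_m − ρ_c)/ρ_m = 0.685 km.

0.685 km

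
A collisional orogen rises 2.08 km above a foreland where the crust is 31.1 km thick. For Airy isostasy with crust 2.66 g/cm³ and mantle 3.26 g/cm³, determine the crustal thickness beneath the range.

42.4 km

Root depth r = h ρ_c / (ρ_m − ρ_c) = 2.08 km × 2.66 / 0.6 = 9.221 km.
Total thickness = T + h + r = 31.1 km + 2.08 km + 9.221 km = 42.4 km.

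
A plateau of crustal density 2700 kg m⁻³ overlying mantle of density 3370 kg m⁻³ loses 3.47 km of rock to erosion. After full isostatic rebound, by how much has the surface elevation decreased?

0.69 km

Rebound u = e ρ_c/ρ_m = 3.47 km × 2700/3370 = 2.78 km.
Net surface drop = e − u = 3.47 km − 2.78 km = e (ρ_m − ρ_c)/ρ_m = 0.69 km.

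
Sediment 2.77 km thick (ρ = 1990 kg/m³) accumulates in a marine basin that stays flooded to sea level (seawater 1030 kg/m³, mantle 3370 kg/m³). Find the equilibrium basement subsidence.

1.14 km

Submarine loading: the sediment displaces seawater, and the subsidence is in turn flooded, so s (ρ_m − ρ_w) = t (ρ_sed − ρ_w).
s = 2.77 km × (1990 − 1030) / (3370 − 1030) = 1.14 km.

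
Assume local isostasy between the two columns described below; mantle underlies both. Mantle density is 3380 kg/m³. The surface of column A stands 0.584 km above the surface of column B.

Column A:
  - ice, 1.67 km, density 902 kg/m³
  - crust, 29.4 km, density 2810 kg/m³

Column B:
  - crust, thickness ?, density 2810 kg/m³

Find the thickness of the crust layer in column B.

Take the compensation level at the base of the deeper column (depth z_c below the surface of column A) and equate Σ ρ_i t_i down to z_c; mantle fills any gap and the z_c terms cancel.
Column A: 1.67×902 + 29.4×2810 + (z_c − 31.07)×3380
Column B: 0.584×0 + x×2810 + (z_c − 0.584 − 0 − x)×3380
The z_c×3380 term appears on both sides and cancels. Collect the known terms of each column as K = Σ(ρt)_known − 3380 × (depth of known layers): K_A = 84120.34 − 3380×31.07 = −20896.26; K_B = 0 − 3380×(0.584 + 0) = −1973.92.
Balance: K_A = K_B − x×(3380 − 2810), so x = (K_B − K_A)/(3380 − 2810) = 18922.3/570 = 33.2 km.

33.2 km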